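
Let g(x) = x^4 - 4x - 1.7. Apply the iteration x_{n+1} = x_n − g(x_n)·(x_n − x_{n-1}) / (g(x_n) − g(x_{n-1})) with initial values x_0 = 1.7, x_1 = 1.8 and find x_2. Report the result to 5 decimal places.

g(1.7) = -0.1479000, g(1.8) = 1.5976000
x_2 = 1.8000000 − 1.5976000·(1.8000000 − 1.7000000) / (1.5976000 − (-0.1479000)) = 1.8000000 − (0.1597600)/(1.7455000) = 1.7084732

1.70847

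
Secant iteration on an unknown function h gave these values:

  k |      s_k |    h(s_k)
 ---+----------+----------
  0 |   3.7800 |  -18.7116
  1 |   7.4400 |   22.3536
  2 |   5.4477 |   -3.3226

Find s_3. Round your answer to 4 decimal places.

s_3 = 5.4477 − (-3.3226)·(5.4477 − 7.4400) / (-3.3226 − 22.3536)
   = 5.4477 − (6.619616)/(-25.676200) = 5.705511

5.7055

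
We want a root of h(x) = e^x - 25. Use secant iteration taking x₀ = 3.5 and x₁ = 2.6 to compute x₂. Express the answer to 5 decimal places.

h(3.5) = 8.1154520, h(2.6) = -11.5362620
x₂ = 2.6000000 − (-11.5362620)·(2.6000000 − 3.5000000) / (-11.5362620 − 8.1154520) = 2.6000000 − (10.3826358)/(-19.6517139) = 3.1283323

3.12833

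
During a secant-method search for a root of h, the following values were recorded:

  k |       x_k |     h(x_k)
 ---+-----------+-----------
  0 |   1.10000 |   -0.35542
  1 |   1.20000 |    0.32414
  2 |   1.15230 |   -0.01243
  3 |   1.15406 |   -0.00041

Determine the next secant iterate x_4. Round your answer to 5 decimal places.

1.15412

x_4 = 1.15406 − (-0.00041)·(1.15406 − 1.15230) / (-0.00041 − (-0.01243))
   = 1.15406 − (-0.0000007)/(0.0120200) = 1.1541200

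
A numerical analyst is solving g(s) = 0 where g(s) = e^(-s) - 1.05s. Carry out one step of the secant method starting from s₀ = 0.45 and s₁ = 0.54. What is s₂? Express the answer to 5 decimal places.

g(0.45) = 0.1651282, g(0.54) = 0.0157483
s₂ = 0.5400000 − 0.0157483·(0.5400000 − 0.4500000) / (0.0157483 − 0.1651282) = 0.5400000 − (0.0014173)/(-0.1493799) = 0.5494882

0.54949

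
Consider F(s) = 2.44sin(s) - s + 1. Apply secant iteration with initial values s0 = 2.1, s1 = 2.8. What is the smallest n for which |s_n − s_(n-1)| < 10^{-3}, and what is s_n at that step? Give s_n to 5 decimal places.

n = 5, s_n = 2.48651

F(2.1) = 1.0062309, F(2.8) = -0.9826289
s2 = 2.8000000 − (-0.9826289)·(0.7000000)/(-1.9888598) = 2.4541535;  |Δ| = 0.3458465
F(2.4541535) = 0.0941731
s3 = 2.4541535 − 0.0941731·(-0.3458465)/(1.0768020) = 2.4843999;  |Δ| = 0.0302465
F(2.4843999) = 0.0061881
s4 = 2.4843999 − 0.0061881·(0.0302465)/(-0.0879851) = 2.4865272;  |Δ| = 0.0021273
F(2.4865272) = -0.0000519
s5 = 2.4865272 − (-0.0000519)·(0.0021273)/(-0.0062400) = 2.4865095;  |Δ| = 0.0000177
|s5 − s4| = 0.0000177 < 10^{-3}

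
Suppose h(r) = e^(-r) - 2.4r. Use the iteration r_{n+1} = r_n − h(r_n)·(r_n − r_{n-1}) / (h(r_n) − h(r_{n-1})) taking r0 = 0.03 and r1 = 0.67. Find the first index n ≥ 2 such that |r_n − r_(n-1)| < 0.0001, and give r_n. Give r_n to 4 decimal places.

h(0.03) = 0.898446, h(0.67) = -1.096291
r2 = 0.670000 − (-1.096291)·(0.640000)/(-1.994737) = 0.318261;  |Δ| = 0.351739
h(0.318261) = -0.036414
r3 = 0.318261 − (-0.036414)·(-0.351739)/(1.059878) = 0.306177;  |Δ| = 0.012085
h(0.306177) = 0.001433
r4 = 0.306177 − 0.001433·(-0.012085)/(0.037847) = 0.306634;  |Δ| = 0.000458
h(0.306634) = -0.000002
r5 = 0.306634 − (-0.000002)·(0.000458)/(-0.001435) = 0.306633;  |Δ| = 0.000001
|r5 − r4| = 0.000001 < 0.0001

n = 5, r_n = 0.3066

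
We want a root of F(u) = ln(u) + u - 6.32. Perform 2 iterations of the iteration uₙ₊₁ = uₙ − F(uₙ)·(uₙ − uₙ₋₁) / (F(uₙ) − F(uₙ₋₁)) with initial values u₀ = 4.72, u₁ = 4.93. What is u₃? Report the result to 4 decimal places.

4.7598

F(4.72) = -0.048191, F(4.93) = 0.205339
u₂ = 4.930000 − 0.205339·(4.930000 − 4.720000) / (0.205339 − (-0.048191)) = 4.930000 − (0.043121)/(0.253530) = 4.759917
F(4.759917) = 0.000147
u₃ = 4.759917 − 0.000147·(4.759917 − 4.930000) / (0.000147 − 0.205339) = 4.759917 − (-0.000025)/(-0.205192) = 4.759795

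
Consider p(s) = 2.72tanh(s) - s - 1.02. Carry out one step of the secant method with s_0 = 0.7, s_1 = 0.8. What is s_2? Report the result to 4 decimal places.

p(0.7) = -0.076120, p(0.8) = -0.013820
s_2 = 0.800000 − (-0.013820)·(0.800000 − 0.700000) / (-0.013820 − (-0.076120)) = 0.800000 − (-0.001382)/(0.062300) = 0.822183

0.8222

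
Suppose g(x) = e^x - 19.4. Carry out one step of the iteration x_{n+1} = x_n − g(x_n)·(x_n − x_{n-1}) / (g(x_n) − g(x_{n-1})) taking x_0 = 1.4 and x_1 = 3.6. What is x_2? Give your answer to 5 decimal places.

g(1.4) = -15.3448000, g(3.6) = 17.1982344
x_2 = 3.6000000 − 17.1982344·(3.6000000 − 1.4000000) / (17.1982344 − (-15.3448000)) = 3.6000000 − (37.8361158)/(32.5430345) = 2.4373513

2.43735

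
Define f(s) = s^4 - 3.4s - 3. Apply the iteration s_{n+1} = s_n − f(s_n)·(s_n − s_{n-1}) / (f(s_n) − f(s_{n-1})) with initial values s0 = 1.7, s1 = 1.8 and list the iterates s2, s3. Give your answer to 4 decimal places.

f(1.7) = -0.427900, f(1.8) = 1.377600
s2 = 1.800000 − 1.377600·(1.800000 − 1.700000) / (1.377600 − (-0.427900)) = 1.800000 − (0.137760)/(1.805500) = 1.723700
f(1.723700) = -0.032900
s3 = 1.723700 − (-0.032900)·(1.723700 − 1.800000) / (-0.032900 − 1.377600) = 1.723700 − (0.002510)/(-1.410500) = 1.725480

1.7237, 1.7255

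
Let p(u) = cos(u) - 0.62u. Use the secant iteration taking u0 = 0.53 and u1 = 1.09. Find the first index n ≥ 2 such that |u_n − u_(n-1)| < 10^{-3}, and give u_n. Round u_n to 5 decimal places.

p(0.53) = 0.5342071, p(1.09) = -0.2133146
u2 = 1.0900000 − (-0.2133146)·(0.5600000)/(-0.7475217) = 0.9301970;  |Δ| = 0.1598030
p(0.9301970) = 0.0209539
u3 = 0.9301970 − 0.0209539·(-0.1598030)/(0.2342685) = 0.9444904;  |Δ| = 0.0142934
p(0.9444904) = 0.0005718
u4 = 0.9444904 − 0.0005718·(0.0142934)/(-0.0203821) = 0.9448914;  |Δ| = 0.0004010
|u4 − u3| = 0.0004010 < 10^{-3}

n = 4, u_n = 0.94489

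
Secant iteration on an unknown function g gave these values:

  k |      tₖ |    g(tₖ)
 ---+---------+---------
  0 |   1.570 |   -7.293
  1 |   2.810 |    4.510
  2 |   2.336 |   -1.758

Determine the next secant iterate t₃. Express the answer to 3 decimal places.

2.469

t₃ = 2.336 − (-1.758)·(2.336 − 2.810) / (-1.758 − 4.510)
   = 2.336 − (0.83329)/(-6.26800) = 2.46894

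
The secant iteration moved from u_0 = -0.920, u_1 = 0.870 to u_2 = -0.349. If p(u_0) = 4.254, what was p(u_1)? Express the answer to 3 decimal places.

-9.082

The secant line through (-0.920, 4.254) and (0.870, p(u_1)) crosses zero at u_2 = -0.349.
So (-0.920, 4.254), (0.870, p(u_1)), (-0.349, 0) are collinear:
p(u_1) = 4.254 · (0.870 − (-0.349)) / (-0.920 − (-0.349)) = 4.254 · (1.21900)/(-0.57100) = -9.08166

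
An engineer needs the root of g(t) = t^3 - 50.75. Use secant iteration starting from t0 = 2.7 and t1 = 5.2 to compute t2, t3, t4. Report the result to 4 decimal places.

g(2.7) = -31.067000, g(5.2) = 89.858000
t2 = 5.200000 − 89.858000·(5.200000 − 2.700000) / (89.858000 − (-31.067000)) = 5.200000 − (224.645000)/(120.925000) = 3.342278
g(3.342278) = -13.413998
t3 = 3.342278 − (-13.413998)·(3.342278 − 5.200000) / (-13.413998 − 89.858000) = 3.342278 − (24.919475)/(-103.271998) = 3.583578
g(3.583578) = -4.729591
t4 = 3.583578 − (-4.729591)·(3.583578 − 3.342278) / (-4.729591 − (-13.413998)) = 3.583578 − (-1.141248)/(8.684407) = 3.714991

3.3423, 3.5836, 3.7150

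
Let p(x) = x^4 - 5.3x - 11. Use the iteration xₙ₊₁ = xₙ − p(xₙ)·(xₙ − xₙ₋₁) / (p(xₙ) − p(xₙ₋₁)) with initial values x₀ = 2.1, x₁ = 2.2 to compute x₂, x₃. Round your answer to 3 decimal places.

2.178, 2.179

p(2.1) = -2.68190, p(2.2) = 0.76560
x₂ = 2.20000 − 0.76560·(2.20000 − 2.10000) / (0.76560 − (-2.68190)) = 2.20000 − (0.07656)/(3.44750) = 2.17779
p(2.17779) = -0.04833
x₃ = 2.17779 − (-0.04833)·(2.17779 − 2.20000) / (-0.04833 − 0.76560) = 2.17779 − (0.00107)/(-0.81393) = 2.17911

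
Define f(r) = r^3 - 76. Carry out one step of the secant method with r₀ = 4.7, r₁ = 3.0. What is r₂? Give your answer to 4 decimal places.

f(4.7) = 27.823000, f(3.0) = -49.000000
r₂ = 3.000000 − (-49.000000)·(3.000000 − 4.700000) / (-49.000000 − 27.823000) = 3.000000 − (83.300000)/(-76.823000) = 4.084311

4.0843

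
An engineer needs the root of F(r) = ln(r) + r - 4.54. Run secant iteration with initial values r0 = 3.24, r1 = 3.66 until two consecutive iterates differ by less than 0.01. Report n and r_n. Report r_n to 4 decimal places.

n = 3, r_n = 3.3354

F(3.24) = -0.124427, F(3.66) = 0.417463
r2 = 3.660000 − 0.417463·(0.420000)/(0.541890) = 3.336439;  |Δ| = 0.323561
F(3.336439) = 0.001343
r3 = 3.336439 − 0.001343·(-0.323561)/(-0.416120) = 3.335395;  |Δ| = 0.001044
|r3 − r2| = 0.001044 < 0.01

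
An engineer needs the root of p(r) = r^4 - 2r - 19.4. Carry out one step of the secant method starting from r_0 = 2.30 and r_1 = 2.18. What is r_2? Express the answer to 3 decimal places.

2.207

p(2.30) = 3.98410, p(2.18) = -1.17469
r_2 = 2.18000 − (-1.17469)·(2.18000 − 2.30000) / (-1.17469 − 3.98410) = 2.18000 − (0.14096)/(-5.15879) = 2.20732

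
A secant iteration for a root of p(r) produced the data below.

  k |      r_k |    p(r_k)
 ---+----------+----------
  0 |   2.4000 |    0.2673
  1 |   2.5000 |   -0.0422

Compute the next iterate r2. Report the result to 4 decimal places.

2.4864

r2 = 2.5000 − (-0.0422)·(2.5000 − 2.4000) / (-0.0422 − 0.2673)
   = 2.5000 − (-0.004220)/(-0.309500) = 2.486365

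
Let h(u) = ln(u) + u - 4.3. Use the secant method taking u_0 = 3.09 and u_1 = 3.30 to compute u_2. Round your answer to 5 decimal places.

h(3.09) = -0.0818289, h(3.30) = 0.1939225
u_2 = 3.3000000 − 0.1939225·(3.3000000 − 3.0900000) / (0.1939225 − (-0.0818289)) = 3.3000000 − (0.0407237)/(0.2757514) = 3.1523173

3.15232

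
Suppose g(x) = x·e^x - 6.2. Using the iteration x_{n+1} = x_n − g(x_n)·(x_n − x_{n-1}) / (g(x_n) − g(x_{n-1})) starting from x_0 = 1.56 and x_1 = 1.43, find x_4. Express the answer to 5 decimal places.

g(1.56) = 1.2237611, g(1.43) = -0.2244602
x_2 = 1.4300000 − (-0.2244602)·(1.4300000 − 1.5600000) / (-0.2244602 − 1.2237611) = 1.4300000 − (0.0291798)/(-1.4482213) = 1.4501487
g(1.4501487) = -0.0169304
x_3 = 1.4501487 − (-0.0169304)·(1.4501487 − 1.4300000) / (-0.0169304 − (-0.2244602)) = 1.4501487 − (-0.0003411)/(0.2075298) = 1.4517925
g(1.4517925) = 0.0002614
x_4 = 1.4517925 − 0.0002614·(1.4517925 − 1.4501487) / (0.0002614 − (-0.0169304)) = 1.4517925 − (0.0000004)/(0.0171917) = 1.4517675

1.45177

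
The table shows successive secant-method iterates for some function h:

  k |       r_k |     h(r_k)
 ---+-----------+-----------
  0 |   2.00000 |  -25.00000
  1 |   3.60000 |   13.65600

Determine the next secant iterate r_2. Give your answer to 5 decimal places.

r_2 = 3.60000 − 13.65600·(3.60000 − 2.00000) / (13.65600 − (-25.00000))
   = 3.60000 − (21.8496000)/(38.6560000) = 3.0347682

3.03477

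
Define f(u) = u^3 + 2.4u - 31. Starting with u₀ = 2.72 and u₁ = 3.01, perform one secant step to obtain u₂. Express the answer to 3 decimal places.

2.881

f(2.72) = -4.34835, f(3.01) = 3.49490
u₂ = 3.01000 − 3.49490·(3.01000 − 2.72000) / (3.49490 − (-4.34835)) = 3.01000 − (1.01352)/(7.84325) = 2.88078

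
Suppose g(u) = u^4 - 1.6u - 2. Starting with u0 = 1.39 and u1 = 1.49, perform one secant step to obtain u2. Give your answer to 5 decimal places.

g(1.39) = -0.4909896, g(1.49) = 0.5448440
u2 = 1.4900000 − 0.5448440·(1.4900000 − 1.3900000) / (0.5448440 − (-0.4909896)) = 1.4900000 − (0.0544844)/(1.0358336) = 1.4374004

1.43740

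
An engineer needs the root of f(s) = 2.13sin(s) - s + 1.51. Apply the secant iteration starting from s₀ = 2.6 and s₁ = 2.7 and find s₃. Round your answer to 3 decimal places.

f(2.6) = 0.00802, f(2.7) = -0.27968
s₂ = 2.70000 − (-0.27968)·(2.70000 − 2.60000) / (-0.27968 − 0.00802) = 2.70000 − (-0.02797)/(-0.28770) = 2.60279
f(2.60279) = 0.00014
s₃ = 2.60279 − 0.00014·(2.60279 − 2.70000) / (0.00014 − (-0.27968)) = 2.60279 − (-0.00001)/(0.27982) = 2.60284

2.603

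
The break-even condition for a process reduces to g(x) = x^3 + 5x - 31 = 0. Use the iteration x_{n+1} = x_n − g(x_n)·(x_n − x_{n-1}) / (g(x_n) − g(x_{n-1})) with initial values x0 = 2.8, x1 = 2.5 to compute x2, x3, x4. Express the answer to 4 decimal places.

2.6102, 2.6169, 2.6167

g(2.8) = 4.952000, g(2.5) = -2.875000
x2 = 2.500000 − (-2.875000)·(2.500000 − 2.800000) / (-2.875000 − 4.952000) = 2.500000 − (0.862500)/(-7.827000) = 2.610195
g(2.610195) = -0.165446
x3 = 2.610195 − (-0.165446)·(2.610195 − 2.500000) / (-0.165446 − (-2.875000)) = 2.610195 − (-0.018231)/(2.709554) = 2.616924
g(2.616924) = 0.006079
x4 = 2.616924 − 0.006079·(2.616924 − 2.610195) / (0.006079 − (-0.165446)) = 2.616924 − (0.000041)/(0.171526) = 2.616686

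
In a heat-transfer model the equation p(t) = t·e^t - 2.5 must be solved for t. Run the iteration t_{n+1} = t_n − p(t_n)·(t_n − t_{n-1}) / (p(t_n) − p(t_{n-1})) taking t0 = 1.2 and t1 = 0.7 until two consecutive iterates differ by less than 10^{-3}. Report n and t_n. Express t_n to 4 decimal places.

p(1.2) = 1.484140, p(0.7) = -1.090373
t2 = 0.700000 − (-1.090373)·(-0.500000)/(-2.574513) = 0.911763;  |Δ| = 0.211763
p(0.911763) = -0.230890
t3 = 0.911763 − (-0.230890)·(0.211763)/(0.859483) = 0.968651;  |Δ| = 0.056888
p(0.968651) = 0.051801
t4 = 0.968651 − 0.051801·(0.056888)/(0.282690) = 0.958226;  |Δ| = 0.010424
p(0.958226) = -0.001838
t5 = 0.958226 − (-0.001838)·(-0.010424)/(-0.053639) = 0.958584;  |Δ| = 0.000357
|t5 − t4| = 0.000357 < 10^{-3}

n = 5, t_n = 0.9586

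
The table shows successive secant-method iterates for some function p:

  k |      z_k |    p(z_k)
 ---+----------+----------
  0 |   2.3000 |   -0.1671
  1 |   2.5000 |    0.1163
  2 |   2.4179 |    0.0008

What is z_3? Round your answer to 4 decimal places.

2.4173

z_3 = 2.4179 − 0.0008·(2.4179 − 2.5000) / (0.0008 − 0.1163)
   = 2.4179 − (-0.000066)/(-0.115500) = 2.417331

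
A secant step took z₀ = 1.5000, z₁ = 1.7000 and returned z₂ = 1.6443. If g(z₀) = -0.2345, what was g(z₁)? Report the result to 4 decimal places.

0.0905

The secant line through (1.5000, -0.2345) and (1.7000, g(z₁)) crosses zero at z₂ = 1.6443.
So (1.5000, -0.2345), (1.7000, g(z₁)), (1.6443, 0) are collinear:
g(z₁) = -0.2345 · (1.7000 − 1.6443) / (1.5000 − 1.6443) = -0.2345 · (0.055700)/(-0.144300) = 0.090517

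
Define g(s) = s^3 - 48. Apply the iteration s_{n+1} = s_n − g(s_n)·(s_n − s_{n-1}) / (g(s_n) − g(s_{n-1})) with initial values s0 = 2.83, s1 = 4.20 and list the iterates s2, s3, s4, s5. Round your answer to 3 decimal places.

3.505, 3.616, 3.635, 3.634

g(2.83) = -25.33481, g(4.20) = 26.08800
s2 = 4.20000 − 26.08800·(4.20000 − 2.83000) / (26.08800 − (-25.33481)) = 4.20000 − (35.74056)/(51.42281) = 3.50497
g(3.50497) = -4.94221
s3 = 3.50497 − (-4.94221)·(3.50497 − 4.20000) / (-4.94221 − 26.08800) = 3.50497 − (3.43500)/(-31.03021) = 3.61567
g(3.61567) = -0.73228
s4 = 3.61567 − (-0.73228)·(3.61567 − 3.50497) / (-0.73228 − (-4.94221)) = 3.61567 − (-0.08106)/(4.20993) = 3.63492
g(3.63492) = 0.02691
s5 = 3.63492 − 0.02691·(3.63492 − 3.61567) / (0.02691 − (-0.73228)) = 3.63492 − (0.00052)/(0.75919) = 3.63424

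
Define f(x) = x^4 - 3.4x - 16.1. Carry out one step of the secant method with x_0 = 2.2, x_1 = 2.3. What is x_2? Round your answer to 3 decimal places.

f(2.2) = -0.15440, f(2.3) = 4.06410
x_2 = 2.30000 − 4.06410·(2.30000 − 2.20000) / (4.06410 − (-0.15440)) = 2.30000 − (0.40641)/(4.21850) = 2.20366

2.204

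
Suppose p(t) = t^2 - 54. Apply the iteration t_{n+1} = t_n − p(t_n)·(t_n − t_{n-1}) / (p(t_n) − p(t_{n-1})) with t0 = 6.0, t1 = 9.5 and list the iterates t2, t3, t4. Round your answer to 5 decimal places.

p(6.0) = -18.0000000, p(9.5) = 36.2500000
t2 = 9.5000000 − 36.2500000·(9.5000000 − 6.0000000) / (36.2500000 − (-18.0000000)) = 9.5000000 − (126.8750000)/(54.2500000) = 7.1612903
p(7.1612903) = -2.7159209
t3 = 7.1612903 − (-2.7159209)·(7.1612903 − 9.5000000) / (-2.7159209 − 36.2500000) = 7.1612903 − (6.3517505)/(-38.9659209) = 7.3242982
p(7.3242982) = -0.3546565
t4 = 7.3242982 − (-0.3546565)·(7.3242982 − 7.1612903) / (-0.3546565 − (-2.7159209)) = 7.3242982 − (-0.0578118)/(2.3612645) = 7.3487816

7.16129, 7.32430, 7.34878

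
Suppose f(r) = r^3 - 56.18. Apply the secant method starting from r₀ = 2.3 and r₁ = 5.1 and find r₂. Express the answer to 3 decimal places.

3.323

f(2.3) = -44.01300, f(5.1) = 76.47100
r₂ = 5.10000 − 76.47100·(5.10000 − 2.30000) / (76.47100 − (-44.01300)) = 5.10000 − (214.11880)/(120.48400) = 3.32284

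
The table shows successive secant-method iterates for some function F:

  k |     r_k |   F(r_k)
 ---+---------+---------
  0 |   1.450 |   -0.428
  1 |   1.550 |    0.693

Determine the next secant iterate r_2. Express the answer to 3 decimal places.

r_2 = 1.550 − 0.693·(1.550 − 1.450) / (0.693 − (-0.428))
   = 1.550 − (0.06930)/(1.12100) = 1.48818

1.488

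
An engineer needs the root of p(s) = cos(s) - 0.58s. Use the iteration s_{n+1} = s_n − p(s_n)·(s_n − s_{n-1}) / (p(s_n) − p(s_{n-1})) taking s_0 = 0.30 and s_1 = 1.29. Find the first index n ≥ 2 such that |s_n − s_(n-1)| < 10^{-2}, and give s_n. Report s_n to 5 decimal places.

p(0.30) = 0.7813365, p(1.29) = -0.4710791
s_2 = 1.2900000 − (-0.4710791)·(0.9900000)/(-1.2524156) = 0.9176249;  |Δ| = 0.3723751
p(0.9176249) = 0.0754856
s_3 = 0.9176249 − 0.0754856·(-0.3723751)/(0.5465647) = 0.9690533;  |Δ| = 0.0514284
p(0.9690533) = 0.0040292
s_4 = 0.9690533 − 0.0040292·(0.0514284)/(-0.0714563) = 0.9719532;  |Δ| = 0.0028999
|s_4 − s_3| = 0.0028999 < 10^{-2}

n = 4, s_n = 0.97195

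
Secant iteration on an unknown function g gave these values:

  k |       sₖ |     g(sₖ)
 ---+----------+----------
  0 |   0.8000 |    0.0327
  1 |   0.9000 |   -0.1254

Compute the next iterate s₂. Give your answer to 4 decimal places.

0.8207

s₂ = 0.9000 − (-0.1254)·(0.9000 − 0.8000) / (-0.1254 − 0.0327)
   = 0.9000 − (-0.012540)/(-0.158100) = 0.820683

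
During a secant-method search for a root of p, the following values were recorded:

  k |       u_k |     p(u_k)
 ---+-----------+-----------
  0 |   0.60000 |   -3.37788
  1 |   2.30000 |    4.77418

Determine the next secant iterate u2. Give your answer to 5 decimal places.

u2 = 2.30000 − 4.77418·(2.30000 − 0.60000) / (4.77418 − (-3.37788))
   = 2.30000 − (8.1161060)/(8.1520600) = 1.3044104

1.30441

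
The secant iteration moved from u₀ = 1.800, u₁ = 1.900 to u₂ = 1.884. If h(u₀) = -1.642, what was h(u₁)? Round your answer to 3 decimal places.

0.313

The secant line through (1.800, -1.642) and (1.900, h(u₁)) crosses zero at u₂ = 1.884.
So (1.800, -1.642), (1.900, h(u₁)), (1.884, 0) are collinear:
h(u₁) = -1.642 · (1.900 − 1.884) / (1.800 − 1.884) = -1.642 · (0.01600)/(-0.08400) = 0.31276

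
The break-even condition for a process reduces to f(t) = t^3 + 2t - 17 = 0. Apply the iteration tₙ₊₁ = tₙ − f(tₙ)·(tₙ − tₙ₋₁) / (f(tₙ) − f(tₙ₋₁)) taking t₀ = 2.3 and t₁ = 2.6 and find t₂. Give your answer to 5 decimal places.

f(2.3) = -0.2330000, f(2.6) = 5.7760000
t₂ = 2.6000000 − 5.7760000·(2.6000000 − 2.3000000) / (5.7760000 − (-0.2330000)) = 2.6000000 − (1.7328000)/(6.0090000) = 2.3116326

2.31163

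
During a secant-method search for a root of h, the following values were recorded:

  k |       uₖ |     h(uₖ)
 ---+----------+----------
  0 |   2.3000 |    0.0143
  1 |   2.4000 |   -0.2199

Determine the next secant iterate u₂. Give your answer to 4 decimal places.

2.3061

u₂ = 2.4000 − (-0.2199)·(2.4000 − 2.3000) / (-0.2199 − 0.0143)
   = 2.4000 − (-0.021990)/(-0.234200) = 2.306106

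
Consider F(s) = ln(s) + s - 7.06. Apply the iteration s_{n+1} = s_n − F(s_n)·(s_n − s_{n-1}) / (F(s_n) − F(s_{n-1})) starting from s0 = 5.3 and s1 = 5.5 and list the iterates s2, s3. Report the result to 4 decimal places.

5.3779, 5.3777

F(5.3) = -0.092293, F(5.5) = 0.144748
s2 = 5.500000 − 0.144748·(5.500000 − 5.300000) / (0.144748 − (-0.092293)) = 5.500000 − (0.028950)/(0.237041) = 5.377871
F(5.377871) = 0.000164
s3 = 5.377871 − 0.000164·(5.377871 − 5.500000) / (0.000164 − 0.144748) = 5.377871 − (-0.000020)/(-0.144585) = 5.377733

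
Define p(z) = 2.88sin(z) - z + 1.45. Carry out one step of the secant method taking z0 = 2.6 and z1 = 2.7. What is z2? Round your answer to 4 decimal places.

2.6946

p(2.6) = 0.334644, p(2.7) = -0.019146
z2 = 2.700000 − (-0.019146)·(2.700000 − 2.600000) / (-0.019146 − 0.334644) = 2.700000 − (-0.001915)/(-0.353790) = 2.694588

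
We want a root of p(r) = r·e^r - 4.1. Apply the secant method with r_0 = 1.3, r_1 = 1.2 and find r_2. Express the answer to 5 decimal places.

p(1.3) = 0.6700857, p(1.2) = -0.1158597
r_2 = 1.2000000 − (-0.1158597)·(1.2000000 − 1.3000000) / (-0.1158597 − 0.6700857) = 1.2000000 − (0.0115860)/(-0.7859454) = 1.2147414

1.21474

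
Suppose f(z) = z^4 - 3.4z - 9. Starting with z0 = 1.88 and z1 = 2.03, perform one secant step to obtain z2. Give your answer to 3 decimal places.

1.989

f(1.88) = -2.90002, f(2.03) = 1.07982
z2 = 2.03000 − 1.07982·(2.03000 − 1.88000) / (1.07982 − (-2.90002)) = 2.03000 − (0.16197)/(3.97983) = 1.98930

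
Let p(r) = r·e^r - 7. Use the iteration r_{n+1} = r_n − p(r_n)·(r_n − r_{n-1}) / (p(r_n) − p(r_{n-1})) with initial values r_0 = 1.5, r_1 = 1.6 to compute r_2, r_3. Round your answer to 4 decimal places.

1.5231, 1.5243

p(1.5) = -0.277466, p(1.6) = 0.924852
r_2 = 1.600000 − 0.924852·(1.600000 − 1.500000) / (0.924852 − (-0.277466)) = 1.600000 − (0.092485)/(1.202318) = 1.523078
p(1.523078) = -0.014681
r_3 = 1.523078 − (-0.014681)·(1.523078 − 1.600000) / (-0.014681 − 0.924852) = 1.523078 − (0.001129)/(-0.939533) = 1.524280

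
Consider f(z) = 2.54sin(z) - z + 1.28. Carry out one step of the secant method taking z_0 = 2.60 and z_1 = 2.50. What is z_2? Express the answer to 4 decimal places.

2.5966

f(2.60) = -0.010627, f(2.50) = 0.300119
z_2 = 2.500000 − 0.300119·(2.500000 − 2.600000) / (0.300119 − (-0.010627)) = 2.500000 − (-0.030012)/(0.310746) = 2.596580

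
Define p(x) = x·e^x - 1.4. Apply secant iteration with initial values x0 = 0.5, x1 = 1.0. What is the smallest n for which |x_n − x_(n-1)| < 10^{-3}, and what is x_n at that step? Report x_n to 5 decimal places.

p(0.5) = -0.5756394, p(1.0) = 1.3182818
x2 = 1.0000000 − 1.3182818·(0.5000000)/(1.8939212) = 0.6519703;  |Δ| = 0.3480297
p(0.6519703) = -0.1486613
x3 = 0.6519703 − (-0.1486613)·(-0.3480297)/(-1.4669432) = 0.6872399;  |Δ| = 0.0352696
p(0.6872399) = -0.0336157
x4 = 0.6872399 − (-0.0336157)·(0.0352696)/(0.1150456) = 0.6975455;  |Δ| = 0.0103056
p(0.6975455) = 0.0012406
x5 = 0.6975455 − 0.0012406·(0.0103056)/(0.0348563) = 0.6971787;  |Δ| = 0.0003668
|x5 − x4| = 0.0003668 < 10^{-3}

n = 5, x_n = 0.69718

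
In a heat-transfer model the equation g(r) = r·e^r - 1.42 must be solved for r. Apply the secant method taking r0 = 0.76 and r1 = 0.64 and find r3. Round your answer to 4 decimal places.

0.7032

g(0.76) = 0.205090, g(0.64) = -0.206252
r2 = 0.640000 − (-0.206252)·(0.640000 − 0.760000) / (-0.206252 − 0.205090) = 0.640000 − (0.024750)/(-0.411342) = 0.700170
g(0.700170) = -0.009793
r3 = 0.700170 − (-0.009793)·(0.700170 − 0.640000) / (-0.009793 − (-0.206252)) = 0.700170 − (-0.000589)/(0.196460) = 0.703169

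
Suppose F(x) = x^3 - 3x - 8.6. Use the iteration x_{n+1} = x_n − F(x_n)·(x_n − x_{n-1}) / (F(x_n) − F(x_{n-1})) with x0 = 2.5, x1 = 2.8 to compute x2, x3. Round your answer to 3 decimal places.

F(2.5) = -0.47500, F(2.8) = 4.95200
x2 = 2.80000 − 4.95200·(2.80000 − 2.50000) / (4.95200 − (-0.47500)) = 2.80000 − (1.48560)/(5.42700) = 2.52626
F(2.52626) = -0.05625
x3 = 2.52626 − (-0.05625)·(2.52626 − 2.80000) / (-0.05625 − 4.95200) = 2.52626 − (0.01540)/(-5.00825) = 2.52933

2.526, 2.529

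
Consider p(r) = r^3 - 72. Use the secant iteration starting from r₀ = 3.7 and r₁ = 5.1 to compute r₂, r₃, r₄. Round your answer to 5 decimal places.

p(3.7) = -21.3470000, p(5.1) = 60.6510000
r₂ = 5.1000000 − 60.6510000·(5.1000000 − 3.7000000) / (60.6510000 − (-21.3470000)) = 5.1000000 − (84.9114000)/(81.9980000) = 4.0644699
p(4.0644699) = -4.8553022
r₃ = 4.0644699 − (-4.8553022)·(4.0644699 − 5.1000000) / (-4.8553022 − 60.6510000) = 4.0644699 − (5.0278117)/(-65.5063022) = 4.1412230
p(4.1412230) = -0.9791541
r₄ = 4.1412230 − (-0.9791541)·(4.1412230 − 4.0644699) / (-0.9791541 − (-4.8553022)) = 4.1412230 − (-0.0751531)/(3.8761481) = 4.1606116

4.06447, 4.14122, 4.16061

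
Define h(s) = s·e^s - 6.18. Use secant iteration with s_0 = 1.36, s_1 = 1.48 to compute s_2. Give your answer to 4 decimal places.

h(1.36) = -0.881177, h(1.48) = 0.321560
s_2 = 1.480000 − 0.321560·(1.480000 − 1.360000) / (0.321560 − (-0.881177)) = 1.480000 − (0.038587)/(1.202737) = 1.447917

1.4479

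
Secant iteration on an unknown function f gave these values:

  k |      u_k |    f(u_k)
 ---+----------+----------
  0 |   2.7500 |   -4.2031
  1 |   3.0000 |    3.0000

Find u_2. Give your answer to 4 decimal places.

u_2 = 3.0000 − 3.0000·(3.0000 − 2.7500) / (3.0000 − (-4.2031))
   = 3.0000 − (0.750000)/(7.203100) = 2.895878

2.8959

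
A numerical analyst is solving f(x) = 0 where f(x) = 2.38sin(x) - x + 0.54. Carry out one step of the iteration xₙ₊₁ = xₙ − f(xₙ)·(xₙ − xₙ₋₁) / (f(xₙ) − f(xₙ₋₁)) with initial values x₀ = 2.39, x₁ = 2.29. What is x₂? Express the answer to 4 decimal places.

f(2.39) = -0.224928, f(2.29) = 0.040547
x₂ = 2.290000 − 0.040547·(2.290000 − 2.390000) / (0.040547 − (-0.224928)) = 2.290000 − (-0.004055)/(0.265475) = 2.305273

2.3053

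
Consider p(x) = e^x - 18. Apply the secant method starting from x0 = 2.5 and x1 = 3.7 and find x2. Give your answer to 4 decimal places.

p(2.5) = -5.817506, p(3.7) = 22.447304
x2 = 3.700000 − 22.447304·(3.700000 − 2.500000) / (22.447304 − (-5.817506)) = 3.700000 − (26.936765)/(28.264810) = 2.746986

2.7470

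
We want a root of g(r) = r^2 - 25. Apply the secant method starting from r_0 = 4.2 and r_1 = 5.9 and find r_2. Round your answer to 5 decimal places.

4.92871

g(4.2) = -7.3600000, g(5.9) = 9.8100000
r_2 = 5.9000000 − 9.8100000·(5.9000000 − 4.2000000) / (9.8100000 − (-7.3600000)) = 5.9000000 − (16.6770000)/(17.1700000) = 4.9287129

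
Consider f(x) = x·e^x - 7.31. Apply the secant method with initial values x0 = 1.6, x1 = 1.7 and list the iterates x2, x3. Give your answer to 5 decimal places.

1.55547, 1.55109

f(1.6) = 0.6148519, f(1.7) = 1.9957106
x2 = 1.7000000 − 1.9957106·(1.7000000 − 1.6000000) / (1.9957106 − 0.6148519) = 1.7000000 − (0.1995711)/(1.3808587) = 1.5554732
f(1.5554732) = 0.0587865
x3 = 1.5554732 − 0.0587865·(1.5554732 − 1.7000000) / (0.0587865 − 1.9957106) = 1.5554732 − (-0.0084962)/(-1.9369240) = 1.5510868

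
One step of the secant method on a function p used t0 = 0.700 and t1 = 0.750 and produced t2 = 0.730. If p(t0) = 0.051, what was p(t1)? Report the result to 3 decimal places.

-0.034

The secant line through (0.700, 0.051) and (0.750, p(t1)) crosses zero at t2 = 0.730.
So (0.700, 0.051), (0.750, p(t1)), (0.730, 0) are collinear:
p(t1) = 0.051 · (0.750 − 0.730) / (0.700 − 0.730) = 0.051 · (0.02000)/(-0.03000) = -0.03400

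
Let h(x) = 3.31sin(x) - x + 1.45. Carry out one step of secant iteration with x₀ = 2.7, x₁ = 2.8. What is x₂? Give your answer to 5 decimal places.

2.74057

h(2.7) = 0.1646274, h(2.8) = -0.2411892
x₂ = 2.8000000 − (-0.2411892)·(2.8000000 − 2.7000000) / (-0.2411892 − 0.1646274) = 2.8000000 − (-0.0241189)/(-0.4058166) = 2.7405669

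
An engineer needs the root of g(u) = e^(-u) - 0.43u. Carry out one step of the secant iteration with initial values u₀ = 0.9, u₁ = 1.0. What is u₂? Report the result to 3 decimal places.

0.924

g(0.9) = 0.01957, g(1.0) = -0.06212
u₂ = 1.00000 − (-0.06212)·(1.00000 − 0.90000) / (-0.06212 − 0.01957) = 1.00000 − (-0.00621)/(-0.08169) = 0.92396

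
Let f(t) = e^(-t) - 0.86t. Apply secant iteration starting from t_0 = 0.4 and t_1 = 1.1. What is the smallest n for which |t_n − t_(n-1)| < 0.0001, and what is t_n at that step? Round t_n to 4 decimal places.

n = 5, t_n = 0.6234

f(0.4) = 0.326320, f(1.1) = -0.613129
t_2 = 1.100000 − (-0.613129)·(0.700000)/(-0.939449) = 0.643147;  |Δ| = 0.456853
f(0.643147) = -0.027471
t_3 = 0.643147 − (-0.027471)·(-0.456853)/(0.585658) = 0.621718;  |Δ| = 0.021429
f(0.621718) = 0.002344
t_4 = 0.621718 − 0.002344·(-0.021429)/(0.029814) = 0.623402;  |Δ| = 0.001684
f(0.623402) = -0.000009
t_5 = 0.623402 − (-0.000009)·(0.001684)/(-0.002352) = 0.623396;  |Δ| = 0.000006
|t_5 − t_4| = 0.000006 < 0.0001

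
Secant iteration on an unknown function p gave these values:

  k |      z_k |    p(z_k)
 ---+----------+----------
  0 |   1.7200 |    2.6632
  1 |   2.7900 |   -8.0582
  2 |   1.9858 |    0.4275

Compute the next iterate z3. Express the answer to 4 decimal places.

z3 = 1.9858 − 0.4275·(1.9858 − 2.7900) / (0.4275 − (-8.0582))
   = 1.9858 − (-0.343796)/(8.485700) = 2.026315

2.0263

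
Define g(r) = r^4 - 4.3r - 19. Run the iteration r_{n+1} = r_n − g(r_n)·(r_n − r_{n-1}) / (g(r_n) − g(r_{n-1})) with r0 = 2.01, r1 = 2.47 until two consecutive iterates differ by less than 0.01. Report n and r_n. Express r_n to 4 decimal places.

n = 4, r_n = 2.3202

g(2.01) = -11.320592, g(2.47) = 7.599981
r2 = 2.470000 − 7.599981·(0.460000)/(18.920573) = 2.285228;  |Δ| = 0.184772
g(2.285228) = -1.554406
r3 = 2.285228 − (-1.554406)·(-0.184772)/(-9.154386) = 2.316602;  |Δ| = 0.031374
g(2.316602) = -0.160506
r4 = 2.316602 − (-0.160506)·(0.031374)/(1.393900) = 2.320215;  |Δ| = 0.003613
|r4 − r3| = 0.003613 < 0.01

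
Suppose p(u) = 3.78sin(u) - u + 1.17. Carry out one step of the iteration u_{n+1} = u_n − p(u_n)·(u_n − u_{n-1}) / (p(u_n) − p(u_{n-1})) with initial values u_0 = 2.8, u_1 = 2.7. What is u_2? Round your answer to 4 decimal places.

p(2.8) = -0.363745, p(2.7) = 0.085496
u_2 = 2.700000 − 0.085496·(2.700000 − 2.800000) / (0.085496 − (-0.363745)) = 2.700000 − (-0.008550)/(0.449241) = 2.719031

2.7190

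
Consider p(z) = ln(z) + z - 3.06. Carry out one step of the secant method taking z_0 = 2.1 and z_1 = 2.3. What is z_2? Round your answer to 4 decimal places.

p(2.1) = -0.218063, p(2.3) = 0.072909
z_2 = 2.300000 − 0.072909·(2.300000 − 2.100000) / (0.072909 − (-0.218063)) = 2.300000 − (0.014582)/(0.290972) = 2.249886

2.2499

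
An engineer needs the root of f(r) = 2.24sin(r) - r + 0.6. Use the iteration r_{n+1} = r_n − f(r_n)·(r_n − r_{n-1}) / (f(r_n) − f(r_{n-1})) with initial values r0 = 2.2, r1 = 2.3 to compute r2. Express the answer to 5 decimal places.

2.28769

f(2.2) = 0.2110319, f(2.3) = -0.0296203
r2 = 2.3000000 − (-0.0296203)·(2.3000000 − 2.2000000) / (-0.0296203 − 0.2110319) = 2.3000000 − (-0.0029620)/(-0.2406523) = 2.2876916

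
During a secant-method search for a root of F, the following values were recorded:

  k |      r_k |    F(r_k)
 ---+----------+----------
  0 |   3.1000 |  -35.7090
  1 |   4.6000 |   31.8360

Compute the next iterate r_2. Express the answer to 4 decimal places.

r_2 = 4.6000 − 31.8360·(4.6000 − 3.1000) / (31.8360 − (-35.7090))
   = 4.6000 − (47.754000)/(67.545000) = 3.893005

3.8930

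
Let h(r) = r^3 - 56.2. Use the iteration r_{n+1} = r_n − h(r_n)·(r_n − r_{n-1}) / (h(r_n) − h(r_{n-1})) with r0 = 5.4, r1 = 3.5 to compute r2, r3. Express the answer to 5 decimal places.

3.72094, 3.84063

h(5.4) = 101.2640000, h(3.5) = -13.3250000
r2 = 3.5000000 − (-13.3250000)·(3.5000000 − 5.4000000) / (-13.3250000 − 101.2640000) = 3.5000000 − (25.3175000)/(-114.5890000) = 3.7209418
h(3.7209418) = -4.6820431
r3 = 3.7209418 − (-4.6820431)·(3.7209418 − 3.5000000) / (-4.6820431 − (-13.3250000)) = 3.7209418 − (-1.0344590)/(8.6429569) = 3.8406299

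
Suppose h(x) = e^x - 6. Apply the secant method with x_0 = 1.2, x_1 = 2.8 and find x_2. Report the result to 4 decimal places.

1.5267

h(1.2) = -2.679883, h(2.8) = 10.444647
x_2 = 2.800000 − 10.444647·(2.800000 − 1.200000) / (10.444647 − (-2.679883)) = 2.800000 − (16.711435)/(13.124530) = 1.526702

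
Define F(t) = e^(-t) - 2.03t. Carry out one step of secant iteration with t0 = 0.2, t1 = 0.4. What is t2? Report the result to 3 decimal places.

0.349

F(0.2) = 0.41273, F(0.4) = -0.14168
t2 = 0.40000 − (-0.14168)·(0.40000 − 0.20000) / (-0.14168 − 0.41273) = 0.40000 − (-0.02834)/(-0.55441) = 0.34889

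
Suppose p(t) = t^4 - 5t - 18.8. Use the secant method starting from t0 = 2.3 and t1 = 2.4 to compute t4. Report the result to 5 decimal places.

2.35111

p(2.3) = -2.3159000, p(2.4) = 2.3776000
t2 = 2.4000000 − 2.3776000·(2.4000000 − 2.3000000) / (2.3776000 − (-2.3159000)) = 2.4000000 − (0.2377600)/(4.6935000) = 2.3493427
p(2.3493427) = -0.0828140
t3 = 2.3493427 − (-0.0828140)·(2.3493427 − 2.4000000) / (-0.0828140 − 2.3776000) = 2.3493427 − (0.0041951)/(-2.4604140) = 2.3510478
p(2.3510478) = -0.0028054
t4 = 2.3510478 − (-0.0028054)·(2.3510478 − 2.3493427) / (-0.0028054 − (-0.0828140)) = 2.3510478 − (-0.0000048)/(0.0800086) = 2.3511075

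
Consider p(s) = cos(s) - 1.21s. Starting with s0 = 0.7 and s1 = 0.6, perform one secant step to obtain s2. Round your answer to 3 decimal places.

p(0.7) = -0.08216, p(0.6) = 0.09934
s2 = 0.60000 − 0.09934·(0.60000 − 0.70000) / (0.09934 − (-0.08216)) = 0.60000 − (-0.00993)/(0.18149) = 0.65473

0.655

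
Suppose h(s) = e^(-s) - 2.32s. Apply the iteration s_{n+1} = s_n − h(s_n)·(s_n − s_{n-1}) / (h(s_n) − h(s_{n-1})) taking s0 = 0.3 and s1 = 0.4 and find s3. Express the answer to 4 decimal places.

0.3147

h(0.3) = 0.044818, h(0.4) = -0.257680
s2 = 0.400000 − (-0.257680)·(0.400000 − 0.300000) / (-0.257680 − 0.044818) = 0.400000 − (-0.025768)/(-0.302498) = 0.314816
h(0.314816) = -0.000450
s3 = 0.314816 − (-0.000450)·(0.314816 − 0.400000) / (-0.000450 − (-0.257680)) = 0.314816 − (0.000038)/(0.257230) = 0.314667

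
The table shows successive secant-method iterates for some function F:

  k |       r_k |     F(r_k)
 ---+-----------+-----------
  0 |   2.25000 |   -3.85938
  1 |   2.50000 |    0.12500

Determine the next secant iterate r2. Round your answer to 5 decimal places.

r2 = 2.50000 − 0.12500·(2.50000 − 2.25000) / (0.12500 − (-3.85938))
   = 2.50000 − (0.0312500)/(3.9843800) = 2.4921569

2.49216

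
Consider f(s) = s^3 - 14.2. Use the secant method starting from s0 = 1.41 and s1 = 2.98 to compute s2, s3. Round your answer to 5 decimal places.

2.16624, 2.36769

f(1.41) = -11.3967790, f(2.98) = 12.2635920
s2 = 2.9800000 − 12.2635920·(2.9800000 − 1.4100000) / (12.2635920 − (-11.3967790)) = 2.9800000 − (19.2538394)/(23.6603710) = 2.1662410
f(2.1662410) = -4.0346971
s3 = 2.1662410 − (-4.0346971)·(2.1662410 − 2.9800000) / (-4.0346971 − 12.2635920) = 2.1662410 − (3.2832710)/(-16.2982891) = 2.3676898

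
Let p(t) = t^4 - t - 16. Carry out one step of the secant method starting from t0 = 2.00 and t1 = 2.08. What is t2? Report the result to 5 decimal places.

p(2.00) = -2.0000000, p(2.08) = 0.6377370
t2 = 2.0800000 − 0.6377370·(2.0800000 − 2.0000000) / (0.6377370 − (-2.0000000)) = 2.0800000 − (0.0510190)/(2.6377370) = 2.0606581

2.06066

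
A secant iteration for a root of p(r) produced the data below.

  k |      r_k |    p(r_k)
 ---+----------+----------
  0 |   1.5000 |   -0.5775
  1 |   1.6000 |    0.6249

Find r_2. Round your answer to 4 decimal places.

1.5480

r_2 = 1.6000 − 0.6249·(1.6000 − 1.5000) / (0.6249 − (-0.5775))
   = 1.6000 − (0.062490)/(1.202400) = 1.548029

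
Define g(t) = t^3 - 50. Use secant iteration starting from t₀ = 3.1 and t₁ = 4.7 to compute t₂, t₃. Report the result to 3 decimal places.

3.537, 3.649

g(3.1) = -20.20900, g(4.7) = 53.82300
t₂ = 4.70000 − 53.82300·(4.70000 − 3.10000) / (53.82300 − (-20.20900)) = 4.70000 − (86.11680)/(74.03200) = 3.53676
g(3.53676) = -5.75974
t₃ = 3.53676 − (-5.75974)·(3.53676 − 4.70000) / (-5.75974 − 53.82300) = 3.53676 − (6.69994)/(-59.58274) = 3.64921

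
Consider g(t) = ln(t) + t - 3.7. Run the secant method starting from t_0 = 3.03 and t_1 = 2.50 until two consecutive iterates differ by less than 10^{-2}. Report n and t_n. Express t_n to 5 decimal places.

n = 3, t_n = 2.70496

g(3.03) = 0.4385626, g(2.50) = -0.2837093
t_2 = 2.5000000 − (-0.2837093)·(-0.5300000)/(-0.7222719) = 2.7081846;  |Δ| = 0.2081846
g(2.7081846) = 0.0044632
t_3 = 2.7081846 − 0.0044632·(0.2081846)/(0.2881724) = 2.7049603;  |Δ| = 0.0032243
|t_3 − t_2| = 0.0032243 < 10^{-2}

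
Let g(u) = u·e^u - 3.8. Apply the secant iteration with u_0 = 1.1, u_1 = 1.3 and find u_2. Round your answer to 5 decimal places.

1.16761

g(1.1) = -0.4954174, g(1.3) = 0.9700857
u_2 = 1.3000000 − 0.9700857·(1.3000000 − 1.1000000) / (0.9700857 − (-0.4954174)) = 1.3000000 − (0.1940171)/(1.4655030) = 1.1676106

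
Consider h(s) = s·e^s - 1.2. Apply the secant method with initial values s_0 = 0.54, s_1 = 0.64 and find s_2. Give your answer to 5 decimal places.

0.63521

h(0.54) = -0.2733563, h(0.64) = 0.0137478
s_2 = 0.6400000 − 0.0137478·(0.6400000 − 0.5400000) / (0.0137478 − (-0.2733563)) = 0.6400000 − (0.0013748)/(0.2871041) = 0.6352116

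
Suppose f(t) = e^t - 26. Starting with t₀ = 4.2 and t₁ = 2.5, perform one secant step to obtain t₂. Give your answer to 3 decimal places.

2.931

f(4.2) = 40.68633, f(2.5) = -13.81751
t₂ = 2.50000 − (-13.81751)·(2.50000 − 4.20000) / (-13.81751 − 40.68633) = 2.50000 − (23.48976)/(-54.50384) = 2.93097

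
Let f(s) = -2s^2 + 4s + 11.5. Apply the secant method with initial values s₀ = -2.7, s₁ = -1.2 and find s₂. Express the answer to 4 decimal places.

-1.5237

f(-2.7) = -13.880000, f(-1.2) = 3.820000
s₂ = -1.200000 − 3.820000·(-1.200000 − (-2.700000)) / (3.820000 − (-13.880000)) = -1.200000 − (5.730000)/(17.700000) = -1.523729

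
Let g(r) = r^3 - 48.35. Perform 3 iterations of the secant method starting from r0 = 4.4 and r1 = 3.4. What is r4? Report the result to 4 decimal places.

g(4.4) = 36.834000, g(3.4) = -9.046000
r2 = 3.400000 − (-9.046000)·(3.400000 − 4.400000) / (-9.046000 − 36.834000) = 3.400000 − (9.046000)/(-45.880000) = 3.597167
g(3.597167) = -1.804079
r3 = 3.597167 − (-1.804079)·(3.597167 − 3.400000) / (-1.804079 − (-9.046000)) = 3.597167 − (-0.355704)/(7.241921) = 3.646284
g(3.646284) = 0.128752
r4 = 3.646284 − 0.128752·(3.646284 − 3.597167) / (0.128752 − (-1.804079)) = 3.646284 − (0.006324)/(1.932831) = 3.643012

3.6430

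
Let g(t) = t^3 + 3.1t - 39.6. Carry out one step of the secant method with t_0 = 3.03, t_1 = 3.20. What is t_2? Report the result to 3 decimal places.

g(3.03) = -2.38887, g(3.20) = 3.08800
t_2 = 3.20000 − 3.08800·(3.20000 − 3.03000) / (3.08800 − (-2.38887)) = 3.20000 − (0.52496)/(5.47687) = 3.10415

3.104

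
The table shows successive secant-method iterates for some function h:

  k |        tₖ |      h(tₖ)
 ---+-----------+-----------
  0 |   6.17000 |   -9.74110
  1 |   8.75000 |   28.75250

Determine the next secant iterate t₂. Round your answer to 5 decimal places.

6.82289

t₂ = 8.75000 − 28.75250·(8.75000 − 6.17000) / (28.75250 − (-9.74110))
   = 8.75000 − (74.1814500)/(38.4936000) = 6.8228887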